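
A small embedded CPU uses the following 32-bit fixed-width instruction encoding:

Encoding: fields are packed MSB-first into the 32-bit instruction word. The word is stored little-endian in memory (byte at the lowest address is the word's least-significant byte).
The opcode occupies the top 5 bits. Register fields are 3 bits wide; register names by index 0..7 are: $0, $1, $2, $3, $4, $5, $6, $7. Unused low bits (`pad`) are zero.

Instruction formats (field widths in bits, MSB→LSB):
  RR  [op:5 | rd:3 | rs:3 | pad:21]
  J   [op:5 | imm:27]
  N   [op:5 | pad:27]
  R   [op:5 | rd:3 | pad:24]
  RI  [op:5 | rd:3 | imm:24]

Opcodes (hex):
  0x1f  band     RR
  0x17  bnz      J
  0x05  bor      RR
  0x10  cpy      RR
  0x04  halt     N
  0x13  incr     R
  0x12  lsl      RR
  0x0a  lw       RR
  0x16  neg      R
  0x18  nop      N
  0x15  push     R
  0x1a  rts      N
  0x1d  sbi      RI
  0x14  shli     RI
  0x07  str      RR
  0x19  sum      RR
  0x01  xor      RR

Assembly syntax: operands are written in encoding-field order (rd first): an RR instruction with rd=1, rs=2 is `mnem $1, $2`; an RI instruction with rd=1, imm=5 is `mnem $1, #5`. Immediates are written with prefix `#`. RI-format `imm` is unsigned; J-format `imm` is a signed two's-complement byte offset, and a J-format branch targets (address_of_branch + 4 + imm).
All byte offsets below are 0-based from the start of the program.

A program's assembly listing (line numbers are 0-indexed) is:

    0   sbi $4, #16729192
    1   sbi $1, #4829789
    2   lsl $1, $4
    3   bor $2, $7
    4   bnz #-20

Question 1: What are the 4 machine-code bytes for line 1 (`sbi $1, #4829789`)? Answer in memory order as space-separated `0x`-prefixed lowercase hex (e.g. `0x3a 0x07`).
0x5d 0xb2 0x49 0xe9

line 1 (sbi): pack op=0x1d:5|rd=1:3|imm=4829789:24 = 0xe949b25d; little→ 5d b2 49 e9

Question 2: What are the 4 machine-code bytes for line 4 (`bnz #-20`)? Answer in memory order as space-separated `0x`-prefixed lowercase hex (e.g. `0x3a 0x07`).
0xec 0xff 0xff 0xbf

4. bnz fields op=0x17:5|imm=-20:27 → word bfffffech → ec ff ff bf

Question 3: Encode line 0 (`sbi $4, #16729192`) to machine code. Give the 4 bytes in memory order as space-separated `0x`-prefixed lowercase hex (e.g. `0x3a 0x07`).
L0: sbi op=0x1d:5|rd=4:3|imm=16729192:24 ⇒ 0xecff4468 ⇒ little 68 44 ff ec

0x68 0x44 0xff 0xec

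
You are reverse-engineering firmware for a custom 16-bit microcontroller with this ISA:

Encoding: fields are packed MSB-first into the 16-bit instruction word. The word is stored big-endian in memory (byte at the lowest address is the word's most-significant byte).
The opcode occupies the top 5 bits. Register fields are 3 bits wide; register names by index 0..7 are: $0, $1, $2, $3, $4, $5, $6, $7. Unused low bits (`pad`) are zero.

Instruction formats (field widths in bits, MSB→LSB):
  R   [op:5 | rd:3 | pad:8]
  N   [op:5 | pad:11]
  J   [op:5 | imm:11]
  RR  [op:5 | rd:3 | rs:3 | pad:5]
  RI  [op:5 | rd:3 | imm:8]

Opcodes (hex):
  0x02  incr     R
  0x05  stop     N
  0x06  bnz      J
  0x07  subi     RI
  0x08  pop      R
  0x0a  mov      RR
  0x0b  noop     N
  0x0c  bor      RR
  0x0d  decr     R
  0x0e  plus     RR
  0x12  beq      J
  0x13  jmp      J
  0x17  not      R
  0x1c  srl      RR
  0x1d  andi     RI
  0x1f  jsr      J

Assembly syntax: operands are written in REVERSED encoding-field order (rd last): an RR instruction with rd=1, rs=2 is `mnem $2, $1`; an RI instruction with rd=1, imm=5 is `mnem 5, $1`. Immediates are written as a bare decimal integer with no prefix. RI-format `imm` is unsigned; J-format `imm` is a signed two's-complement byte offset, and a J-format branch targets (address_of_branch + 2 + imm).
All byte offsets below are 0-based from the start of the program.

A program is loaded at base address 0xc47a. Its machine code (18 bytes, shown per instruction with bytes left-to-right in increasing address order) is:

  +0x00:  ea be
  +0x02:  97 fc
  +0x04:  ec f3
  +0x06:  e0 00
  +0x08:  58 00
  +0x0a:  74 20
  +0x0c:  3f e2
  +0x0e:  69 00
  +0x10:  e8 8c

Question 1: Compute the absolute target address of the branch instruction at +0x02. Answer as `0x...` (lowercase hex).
0xc47a

off 0x02: read 97 fc as big → 0x97fc
  opcode bits[15:11]=0x12: beq/J
  imm: (w>>0)&0x7ff=0x7fc (s11→-4) → -4
  target = base 0xc47a + off 0x02 + 2 + imm -4 = 0xc47a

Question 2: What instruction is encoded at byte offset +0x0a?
+0x0a: 74 20 ⇒ word 0x7420 (big)
  top 5b → 0xe → plus [RR]
  rd@[10:8]=0x4 ⇒ $4
  rs@[7:5]=0x1 ⇒ $1

plus $1, $4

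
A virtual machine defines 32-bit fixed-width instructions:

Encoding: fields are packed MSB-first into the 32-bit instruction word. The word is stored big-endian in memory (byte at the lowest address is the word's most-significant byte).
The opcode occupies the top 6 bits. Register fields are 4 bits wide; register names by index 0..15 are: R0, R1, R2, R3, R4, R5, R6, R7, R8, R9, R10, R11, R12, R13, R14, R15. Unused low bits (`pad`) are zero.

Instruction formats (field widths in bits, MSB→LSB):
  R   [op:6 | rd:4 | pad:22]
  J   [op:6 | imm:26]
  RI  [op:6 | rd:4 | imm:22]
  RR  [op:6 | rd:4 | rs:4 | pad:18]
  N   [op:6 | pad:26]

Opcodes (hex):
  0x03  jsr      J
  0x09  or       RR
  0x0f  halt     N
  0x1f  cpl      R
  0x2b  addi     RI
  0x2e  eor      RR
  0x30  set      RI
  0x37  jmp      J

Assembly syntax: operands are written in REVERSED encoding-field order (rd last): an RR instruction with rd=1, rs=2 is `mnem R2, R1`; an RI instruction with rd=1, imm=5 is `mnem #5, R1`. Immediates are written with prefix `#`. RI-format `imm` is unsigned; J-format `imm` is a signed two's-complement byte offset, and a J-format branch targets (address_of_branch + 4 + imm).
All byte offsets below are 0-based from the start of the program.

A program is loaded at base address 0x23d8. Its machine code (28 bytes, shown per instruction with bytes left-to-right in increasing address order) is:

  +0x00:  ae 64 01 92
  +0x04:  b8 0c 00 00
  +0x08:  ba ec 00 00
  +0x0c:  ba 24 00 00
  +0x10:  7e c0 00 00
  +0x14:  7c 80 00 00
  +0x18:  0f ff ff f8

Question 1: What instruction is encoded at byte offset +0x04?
eor R3, R0

@+04  big-endian(b8 0c 00 00) = 0xb80c0000
  opcode bits[31:26]=0x2e: eor/RR
  rd: (w>>22)&0xf=0x0 → R0
  rs: (w>>18)&0xf=0x3 → R3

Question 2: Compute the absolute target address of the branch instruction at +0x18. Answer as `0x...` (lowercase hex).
0x23ec

off 0x18: read 0f ff ff f8 as big → 0x0ffffff8
  opcode bits[31:26]=0x3: jsr/J
  imm@[25:0]=0x3fffff8 (s26→-8) ⇒ #-8
  target = base 0x23d8 + off 0x18 + 4 + imm -8 = 0x23ec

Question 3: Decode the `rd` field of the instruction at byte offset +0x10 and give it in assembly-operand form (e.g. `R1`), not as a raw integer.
R11

[10] 7e c0 00 00 → 0x7ec00000
  opcode bits[31:26]=0x1f: cpl/R
  rd: (w>>22)&0xf=0xb → R11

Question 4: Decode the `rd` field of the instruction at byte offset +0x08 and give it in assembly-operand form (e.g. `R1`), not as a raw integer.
R11

off 0x08: read ba ec 00 00 as big → 0xbaec0000
  op=0xbaec0000>>26=0x2e ⇒ eor (RR)
  [25:22] rd=11 = R11
  [21:18] rs=11 = R11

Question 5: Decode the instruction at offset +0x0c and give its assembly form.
eor R9, R8

off 0x0c: read ba 24 00 00 as big → 0xba240000
  top 6b → 0x2e → eor [RR]
  [25:22] rd=8 = R8
  [21:18] rs=9 = R9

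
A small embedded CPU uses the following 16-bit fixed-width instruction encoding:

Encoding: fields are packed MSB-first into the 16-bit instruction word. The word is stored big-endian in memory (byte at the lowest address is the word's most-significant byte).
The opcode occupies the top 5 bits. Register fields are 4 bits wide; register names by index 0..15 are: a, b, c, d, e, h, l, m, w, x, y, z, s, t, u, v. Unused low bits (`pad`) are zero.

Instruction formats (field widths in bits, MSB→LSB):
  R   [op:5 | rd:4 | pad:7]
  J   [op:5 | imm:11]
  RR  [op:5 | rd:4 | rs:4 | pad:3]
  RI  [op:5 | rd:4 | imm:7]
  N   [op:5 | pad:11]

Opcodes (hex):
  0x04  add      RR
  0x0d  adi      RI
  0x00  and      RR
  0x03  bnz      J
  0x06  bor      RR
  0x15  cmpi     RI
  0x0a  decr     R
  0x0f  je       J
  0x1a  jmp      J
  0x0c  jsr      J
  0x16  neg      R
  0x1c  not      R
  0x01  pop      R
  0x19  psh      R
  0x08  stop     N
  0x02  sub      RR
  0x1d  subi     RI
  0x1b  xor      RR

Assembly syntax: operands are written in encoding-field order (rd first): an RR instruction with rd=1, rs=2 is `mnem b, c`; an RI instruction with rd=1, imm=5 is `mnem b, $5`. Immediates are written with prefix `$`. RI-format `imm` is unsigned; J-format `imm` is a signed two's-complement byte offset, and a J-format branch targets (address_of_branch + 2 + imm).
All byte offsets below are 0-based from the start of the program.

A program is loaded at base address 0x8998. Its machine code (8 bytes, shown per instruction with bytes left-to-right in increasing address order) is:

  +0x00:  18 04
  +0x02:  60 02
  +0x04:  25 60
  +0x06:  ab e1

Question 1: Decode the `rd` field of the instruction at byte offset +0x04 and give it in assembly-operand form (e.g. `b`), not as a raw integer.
+0x04: 25 60 ⇒ word 0x2560 (big)
  top 5b → 0x4 → add [RR]
  rd@[10:7]=0xa ⇒ y
  rs@[6:3]=0xc ⇒ s

y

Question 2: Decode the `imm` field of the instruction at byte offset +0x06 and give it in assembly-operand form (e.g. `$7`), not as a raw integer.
[06] ab e1 → 0xabe1
  op=0xabe1>>11=0x15 ⇒ cmpi (RI)
  rd: (w>>7)&0xf=0x7 → m
  imm: (w>>0)&0x7f=0x61 → $97

$97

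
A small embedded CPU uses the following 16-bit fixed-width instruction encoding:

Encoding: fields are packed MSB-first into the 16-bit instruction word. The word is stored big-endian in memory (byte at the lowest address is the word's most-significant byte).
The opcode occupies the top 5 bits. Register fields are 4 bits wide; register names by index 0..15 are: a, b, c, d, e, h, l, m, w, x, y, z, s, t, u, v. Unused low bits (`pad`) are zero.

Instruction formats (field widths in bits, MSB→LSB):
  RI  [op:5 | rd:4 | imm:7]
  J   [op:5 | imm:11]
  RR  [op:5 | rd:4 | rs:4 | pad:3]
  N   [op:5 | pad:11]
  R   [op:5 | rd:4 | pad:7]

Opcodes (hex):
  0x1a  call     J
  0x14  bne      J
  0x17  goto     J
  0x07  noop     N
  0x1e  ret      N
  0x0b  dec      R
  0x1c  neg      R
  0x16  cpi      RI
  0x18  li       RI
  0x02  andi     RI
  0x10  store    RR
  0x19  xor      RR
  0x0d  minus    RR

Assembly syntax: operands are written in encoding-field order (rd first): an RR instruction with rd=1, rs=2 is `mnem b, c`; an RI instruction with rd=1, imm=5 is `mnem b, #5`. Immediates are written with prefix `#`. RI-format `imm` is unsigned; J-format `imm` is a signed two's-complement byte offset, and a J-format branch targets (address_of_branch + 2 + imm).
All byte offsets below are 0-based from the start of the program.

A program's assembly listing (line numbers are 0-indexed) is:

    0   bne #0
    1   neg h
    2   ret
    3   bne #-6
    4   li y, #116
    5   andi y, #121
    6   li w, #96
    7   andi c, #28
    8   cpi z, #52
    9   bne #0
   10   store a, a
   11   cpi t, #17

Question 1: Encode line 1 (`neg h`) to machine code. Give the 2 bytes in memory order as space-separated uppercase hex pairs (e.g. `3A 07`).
line 1 (neg): pack op=0x1c:5|rd=5:4|pad=0:7 = 0xe280; big→ e2 80

E2 80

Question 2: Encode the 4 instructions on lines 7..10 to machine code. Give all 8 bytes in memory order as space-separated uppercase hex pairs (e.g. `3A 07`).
line 7 (andi): pack op=0x2:5|rd=2:4|imm=28:7 = 0x111c; big→ 11 1c
line 8 (cpi): pack op=0x16:5|rd=11:4|imm=52:7 = 0xb5b4; big→ b5 b4
line 9 (bne): pack op=0x14:5|imm=0:11 = 0xa000; big→ a0 00
line 10 (store): pack op=0x10:5|rd=0:4|rs=0:4|pad=0:3 = 0x8000; big→ 80 00

11 1C B5 B4 A0 00 80 00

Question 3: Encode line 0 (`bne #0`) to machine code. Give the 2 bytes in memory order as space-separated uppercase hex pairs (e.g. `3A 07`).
line 0 (bne): pack op=0x14:5|imm=0:11 = 0xa000; big→ a0 00

A0 00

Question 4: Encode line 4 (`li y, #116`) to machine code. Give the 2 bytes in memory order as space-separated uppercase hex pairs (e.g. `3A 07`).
C5 74

4. li fields op=0x18:5|rd=10:4|imm=116:7 → word c574h → c5 74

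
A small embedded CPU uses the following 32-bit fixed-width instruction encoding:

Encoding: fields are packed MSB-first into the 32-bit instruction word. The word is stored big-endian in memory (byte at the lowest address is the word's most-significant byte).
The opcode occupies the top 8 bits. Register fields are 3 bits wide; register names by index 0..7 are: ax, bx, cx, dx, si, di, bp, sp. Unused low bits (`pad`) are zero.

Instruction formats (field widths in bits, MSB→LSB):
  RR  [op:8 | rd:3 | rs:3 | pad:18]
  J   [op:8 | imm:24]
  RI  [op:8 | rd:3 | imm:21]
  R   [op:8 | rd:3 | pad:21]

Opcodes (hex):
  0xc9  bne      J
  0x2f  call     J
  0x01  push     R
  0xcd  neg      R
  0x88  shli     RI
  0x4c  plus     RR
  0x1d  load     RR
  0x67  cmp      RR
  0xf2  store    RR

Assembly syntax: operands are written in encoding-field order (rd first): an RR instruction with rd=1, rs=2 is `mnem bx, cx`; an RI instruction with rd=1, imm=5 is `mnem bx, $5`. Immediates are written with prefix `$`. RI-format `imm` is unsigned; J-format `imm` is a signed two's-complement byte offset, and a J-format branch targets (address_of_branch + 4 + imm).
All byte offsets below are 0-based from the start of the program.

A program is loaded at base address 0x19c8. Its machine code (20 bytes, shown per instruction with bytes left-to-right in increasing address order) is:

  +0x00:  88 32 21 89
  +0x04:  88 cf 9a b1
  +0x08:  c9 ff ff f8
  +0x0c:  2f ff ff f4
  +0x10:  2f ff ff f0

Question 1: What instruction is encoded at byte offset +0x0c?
+0x0c: 2f ff ff f4 ⇒ word 0x2ffffff4 (big)
  top 8b → 0x2f → call [J]
  imm: (w>>0)&0xffffff=0xfffff4 (s24→-12) → $-12

call $-12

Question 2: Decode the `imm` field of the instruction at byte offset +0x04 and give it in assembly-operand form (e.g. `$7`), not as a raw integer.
$1022641

+0x04: 88 cf 9a b1 ⇒ word 0x88cf9ab1 (big)
  op=0x88cf9ab1>>24=0x88 ⇒ shli (RI)
  [23:21] rd=6 = bp
  [20:0] imm=1022641 = $1022641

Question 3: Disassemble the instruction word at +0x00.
+0x00: 88 32 21 89 ⇒ word 0x88322189 (big)
  top 8b → 0x88 → shli [RI]
  rd: (w>>21)&0x7=0x1 → bx
  imm: (w>>0)&0x1fffff=0x122189 → $1188233

shli bx, $1188233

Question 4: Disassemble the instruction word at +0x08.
bne $-8

+0x08: c9 ff ff f8 ⇒ word 0xc9fffff8 (big)
  opcode bits[31:24]=0xc9: bne/J
  imm: (w>>0)&0xffffff=0xfffff8 (s24→-8) → $-8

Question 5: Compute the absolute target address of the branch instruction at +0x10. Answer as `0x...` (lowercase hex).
0x19cc

off 0x10: read 2f ff ff f0 as big → 0x2ffffff0
  opcode bits[31:24]=0x2f: call/J
  imm: (w>>0)&0xffffff=0xfffff0 (s24→-16) → $-16
  target = base 0x19c8 + off 0x10 + 4 + imm -16 = 0x19cc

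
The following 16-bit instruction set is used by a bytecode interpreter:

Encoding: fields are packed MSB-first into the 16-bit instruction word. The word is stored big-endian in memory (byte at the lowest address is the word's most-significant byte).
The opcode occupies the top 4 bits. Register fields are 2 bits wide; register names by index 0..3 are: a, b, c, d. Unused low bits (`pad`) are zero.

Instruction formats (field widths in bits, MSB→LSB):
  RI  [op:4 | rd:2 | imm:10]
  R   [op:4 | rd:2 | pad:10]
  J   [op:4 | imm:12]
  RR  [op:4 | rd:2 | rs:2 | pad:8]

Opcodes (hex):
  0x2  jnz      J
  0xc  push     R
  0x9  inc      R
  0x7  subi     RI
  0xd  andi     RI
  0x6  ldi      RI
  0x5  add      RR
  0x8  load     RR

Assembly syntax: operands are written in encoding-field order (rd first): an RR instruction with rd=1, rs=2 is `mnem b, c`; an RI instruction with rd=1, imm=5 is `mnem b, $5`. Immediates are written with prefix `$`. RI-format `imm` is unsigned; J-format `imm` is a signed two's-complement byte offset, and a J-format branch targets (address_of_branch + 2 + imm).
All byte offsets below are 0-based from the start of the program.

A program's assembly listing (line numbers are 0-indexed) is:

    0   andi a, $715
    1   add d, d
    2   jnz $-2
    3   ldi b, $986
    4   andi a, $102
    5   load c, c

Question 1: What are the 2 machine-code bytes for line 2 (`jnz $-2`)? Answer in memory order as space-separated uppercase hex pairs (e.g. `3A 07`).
L2: jnz op=0x2:4|imm=-2:12 ⇒ 0x2ffe ⇒ big 2f fe

2F FE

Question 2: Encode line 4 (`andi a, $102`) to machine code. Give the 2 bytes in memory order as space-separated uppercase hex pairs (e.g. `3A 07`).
line 4 (andi): pack op=0xd:4|rd=0:2|imm=102:10 = 0xd066; big→ d0 66

D0 66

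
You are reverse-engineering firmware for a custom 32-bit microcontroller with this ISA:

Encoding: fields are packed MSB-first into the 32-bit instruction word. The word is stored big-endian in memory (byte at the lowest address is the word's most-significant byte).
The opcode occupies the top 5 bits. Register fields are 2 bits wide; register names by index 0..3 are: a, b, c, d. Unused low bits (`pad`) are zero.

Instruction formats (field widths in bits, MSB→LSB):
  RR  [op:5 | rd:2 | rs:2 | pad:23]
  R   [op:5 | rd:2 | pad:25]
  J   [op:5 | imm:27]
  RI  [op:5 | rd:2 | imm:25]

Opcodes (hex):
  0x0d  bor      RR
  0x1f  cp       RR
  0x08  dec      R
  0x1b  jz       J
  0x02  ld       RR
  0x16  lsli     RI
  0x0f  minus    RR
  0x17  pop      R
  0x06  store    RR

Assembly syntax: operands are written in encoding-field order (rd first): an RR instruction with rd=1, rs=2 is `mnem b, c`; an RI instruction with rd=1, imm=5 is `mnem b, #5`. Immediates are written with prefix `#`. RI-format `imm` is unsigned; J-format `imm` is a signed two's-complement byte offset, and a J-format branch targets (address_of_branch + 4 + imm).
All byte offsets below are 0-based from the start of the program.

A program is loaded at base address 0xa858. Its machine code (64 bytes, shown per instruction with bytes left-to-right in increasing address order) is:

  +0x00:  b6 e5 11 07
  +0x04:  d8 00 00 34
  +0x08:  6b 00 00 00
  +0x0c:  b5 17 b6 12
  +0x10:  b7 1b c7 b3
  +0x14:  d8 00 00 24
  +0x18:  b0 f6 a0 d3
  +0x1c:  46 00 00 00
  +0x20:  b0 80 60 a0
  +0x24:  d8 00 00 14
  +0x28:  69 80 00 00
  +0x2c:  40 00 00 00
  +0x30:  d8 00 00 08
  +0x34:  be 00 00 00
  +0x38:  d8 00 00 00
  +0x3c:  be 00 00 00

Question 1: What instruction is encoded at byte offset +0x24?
jz #20

[24] d8 00 00 14 → 0xd8000014
  top 5b → 0x1b → jz [J]
  imm@[26:0]=0x14 ⇒ #20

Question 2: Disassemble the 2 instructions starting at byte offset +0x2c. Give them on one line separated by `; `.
@+2c  big-endian(40 00 00 00) = 0x40000000
  top 5b → 0x8 → dec [R]
  rd: (w>>25)&0x3=0x0 → a
@+30  big-endian(d8 00 00 08) = 0xd8000008
  top 5b → 0x1b → jz [J]
  imm: (w>>0)&0x7ffffff=0x8 → #8

dec a; jz #8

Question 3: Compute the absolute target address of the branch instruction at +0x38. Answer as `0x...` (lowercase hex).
0xa894

@+38  big-endian(d8 00 00 00) = 0xd8000000
  op=0xd8000000>>27=0x1b ⇒ jz (J)
  [26:0] imm=0 = #0
  target = base 0xa858 + off 0x38 + 4 + imm 0 = 0xa894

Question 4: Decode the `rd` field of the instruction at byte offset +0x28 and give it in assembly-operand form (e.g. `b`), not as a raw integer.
a

off 0x28: read 69 80 00 00 as big → 0x69800000
  op=0x69800000>>27=0xd ⇒ bor (RR)
  rd@[26:25]=0x0 ⇒ a
  rs@[24:23]=0x3 ⇒ d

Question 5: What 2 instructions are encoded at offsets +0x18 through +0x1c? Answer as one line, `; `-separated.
lsli a, #16163027; dec d

+0x18: b0 f6 a0 d3 ⇒ word 0xb0f6a0d3 (big)
  top 5b → 0x16 → lsli [RI]
  rd@[26:25]=0x0 ⇒ a
  imm@[24:0]=0xf6a0d3 ⇒ #16163027
+0x1c: 46 00 00 00 ⇒ word 0x46000000 (big)
  top 5b → 0x8 → dec [R]
  rd@[26:25]=0x3 ⇒ d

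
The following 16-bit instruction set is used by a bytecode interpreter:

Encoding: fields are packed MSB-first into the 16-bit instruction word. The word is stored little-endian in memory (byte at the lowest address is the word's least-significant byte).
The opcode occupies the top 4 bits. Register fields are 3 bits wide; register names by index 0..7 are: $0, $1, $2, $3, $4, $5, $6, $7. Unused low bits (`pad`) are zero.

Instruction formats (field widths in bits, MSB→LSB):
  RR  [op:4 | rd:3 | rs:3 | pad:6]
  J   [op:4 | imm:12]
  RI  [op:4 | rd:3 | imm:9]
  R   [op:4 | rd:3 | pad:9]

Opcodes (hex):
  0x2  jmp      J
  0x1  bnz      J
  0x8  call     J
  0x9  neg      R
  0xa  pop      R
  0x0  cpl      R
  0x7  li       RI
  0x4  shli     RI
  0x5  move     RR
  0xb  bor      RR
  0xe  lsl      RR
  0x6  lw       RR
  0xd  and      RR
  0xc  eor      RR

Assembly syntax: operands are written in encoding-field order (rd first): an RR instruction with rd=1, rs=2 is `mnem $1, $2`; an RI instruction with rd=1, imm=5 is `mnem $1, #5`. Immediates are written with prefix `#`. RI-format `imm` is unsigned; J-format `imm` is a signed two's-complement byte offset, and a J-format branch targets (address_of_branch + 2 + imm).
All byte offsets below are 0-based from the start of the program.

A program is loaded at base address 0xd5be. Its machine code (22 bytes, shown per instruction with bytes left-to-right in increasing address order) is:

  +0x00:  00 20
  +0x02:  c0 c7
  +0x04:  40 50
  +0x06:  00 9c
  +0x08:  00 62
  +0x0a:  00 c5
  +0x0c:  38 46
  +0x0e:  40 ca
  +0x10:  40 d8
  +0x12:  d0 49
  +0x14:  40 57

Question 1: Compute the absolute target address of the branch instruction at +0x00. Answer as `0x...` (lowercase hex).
0xd5c0

off 0x00: read 00 20 as little → 0x2000
  op=0x2000>>12=0x2 ⇒ jmp (J)
  [11:0] imm=0 = #0
  target = base 0xd5be + off 0x00 + 2 + imm 0 = 0xd5c0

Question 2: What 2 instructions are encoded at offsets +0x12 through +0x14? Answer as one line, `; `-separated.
off 0x12: read d0 49 as little → 0x49d0
  op=0x49d0>>12=0x4 ⇒ shli (RI)
  rd@[11:9]=0x4 ⇒ $4
  imm@[8:0]=0x1d0 ⇒ #464
off 0x14: read 40 57 as little → 0x5740
  op=0x5740>>12=0x5 ⇒ move (RR)
  rd@[11:9]=0x3 ⇒ $3
  rs@[8:6]=0x5 ⇒ $5

shli $4, #464; move $3, $5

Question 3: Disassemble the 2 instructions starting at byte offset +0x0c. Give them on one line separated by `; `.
shli $3, #56; eor $5, $1

[0c] 38 46 → 0x4638
  opcode bits[15:12]=0x4: shli/RI
  rd: (w>>9)&0x7=0x3 → $3
  imm: (w>>0)&0x1ff=0x38 → #56
[0e] 40 ca → 0xca40
  opcode bits[15:12]=0xc: eor/RR
  rd: (w>>9)&0x7=0x5 → $5
  rs: (w>>6)&0x7=0x1 → $1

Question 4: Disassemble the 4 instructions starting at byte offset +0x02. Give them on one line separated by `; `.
+0x02: c0 c7 ⇒ word 0xc7c0 (little)
  top 4b → 0xc → eor [RR]
  rd: (w>>9)&0x7=0x3 → $3
  rs: (w>>6)&0x7=0x7 → $7
+0x04: 40 50 ⇒ word 0x5040 (little)
  top 4b → 0x5 → move [RR]
  rd: (w>>9)&0x7=0x0 → $0
  rs: (w>>6)&0x7=0x1 → $1
+0x06: 00 9c ⇒ word 0x9c00 (little)
  top 4b → 0x9 → neg [R]
  rd: (w>>9)&0x7=0x6 → $6
+0x08: 00 62 ⇒ word 0x6200 (little)
  top 4b → 0x6 → lw [RR]
  rd: (w>>9)&0x7=0x1 → $1
  rs: (w>>6)&0x7=0x0 → $0

eor $3, $7; move $0, $1; neg $6; lw $1, $0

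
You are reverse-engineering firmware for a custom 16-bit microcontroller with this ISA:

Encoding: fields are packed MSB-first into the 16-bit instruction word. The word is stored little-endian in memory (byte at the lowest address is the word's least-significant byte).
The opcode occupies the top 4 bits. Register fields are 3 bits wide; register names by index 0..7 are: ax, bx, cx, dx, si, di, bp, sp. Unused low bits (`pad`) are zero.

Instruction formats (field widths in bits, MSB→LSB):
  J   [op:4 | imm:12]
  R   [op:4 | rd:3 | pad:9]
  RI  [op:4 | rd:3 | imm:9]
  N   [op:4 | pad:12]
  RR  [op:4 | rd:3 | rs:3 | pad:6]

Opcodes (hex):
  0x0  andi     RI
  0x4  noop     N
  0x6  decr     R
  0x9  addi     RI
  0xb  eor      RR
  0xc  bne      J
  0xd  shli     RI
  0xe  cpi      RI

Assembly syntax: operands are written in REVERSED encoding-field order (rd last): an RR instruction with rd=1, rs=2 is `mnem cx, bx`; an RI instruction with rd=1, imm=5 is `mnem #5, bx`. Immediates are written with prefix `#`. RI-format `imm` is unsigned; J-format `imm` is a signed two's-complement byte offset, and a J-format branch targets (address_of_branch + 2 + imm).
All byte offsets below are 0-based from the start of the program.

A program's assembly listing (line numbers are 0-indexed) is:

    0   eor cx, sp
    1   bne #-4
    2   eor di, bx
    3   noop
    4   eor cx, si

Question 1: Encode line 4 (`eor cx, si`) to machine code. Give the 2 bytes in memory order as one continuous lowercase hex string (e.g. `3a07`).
80b8

4. eor fields op=0xb:4|rd=4:3|rs=2:3|pad=0:6 → word b880h → 80 b8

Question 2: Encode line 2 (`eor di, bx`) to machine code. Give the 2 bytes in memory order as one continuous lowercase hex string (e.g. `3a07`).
40b3

line 2 (eor): pack op=0xb:4|rd=1:3|rs=5:3|pad=0:6 = 0xb340; little→ 40 b3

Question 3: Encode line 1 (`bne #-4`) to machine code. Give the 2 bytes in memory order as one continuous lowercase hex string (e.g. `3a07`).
fccf

line 1 (bne): pack op=0xc:4|imm=-4:12 = 0xcffc; little→ fc cf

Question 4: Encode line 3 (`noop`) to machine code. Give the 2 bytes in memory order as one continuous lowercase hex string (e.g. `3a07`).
0040

L3: noop op=0x4:4|pad=0:12 ⇒ 0x4000 ⇒ little 00 40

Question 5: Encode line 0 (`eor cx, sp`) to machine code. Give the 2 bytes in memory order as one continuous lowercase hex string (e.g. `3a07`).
0. eor fields op=0xb:4|rd=7:3|rs=2:3|pad=0:6 → word be80h → 80 be

80be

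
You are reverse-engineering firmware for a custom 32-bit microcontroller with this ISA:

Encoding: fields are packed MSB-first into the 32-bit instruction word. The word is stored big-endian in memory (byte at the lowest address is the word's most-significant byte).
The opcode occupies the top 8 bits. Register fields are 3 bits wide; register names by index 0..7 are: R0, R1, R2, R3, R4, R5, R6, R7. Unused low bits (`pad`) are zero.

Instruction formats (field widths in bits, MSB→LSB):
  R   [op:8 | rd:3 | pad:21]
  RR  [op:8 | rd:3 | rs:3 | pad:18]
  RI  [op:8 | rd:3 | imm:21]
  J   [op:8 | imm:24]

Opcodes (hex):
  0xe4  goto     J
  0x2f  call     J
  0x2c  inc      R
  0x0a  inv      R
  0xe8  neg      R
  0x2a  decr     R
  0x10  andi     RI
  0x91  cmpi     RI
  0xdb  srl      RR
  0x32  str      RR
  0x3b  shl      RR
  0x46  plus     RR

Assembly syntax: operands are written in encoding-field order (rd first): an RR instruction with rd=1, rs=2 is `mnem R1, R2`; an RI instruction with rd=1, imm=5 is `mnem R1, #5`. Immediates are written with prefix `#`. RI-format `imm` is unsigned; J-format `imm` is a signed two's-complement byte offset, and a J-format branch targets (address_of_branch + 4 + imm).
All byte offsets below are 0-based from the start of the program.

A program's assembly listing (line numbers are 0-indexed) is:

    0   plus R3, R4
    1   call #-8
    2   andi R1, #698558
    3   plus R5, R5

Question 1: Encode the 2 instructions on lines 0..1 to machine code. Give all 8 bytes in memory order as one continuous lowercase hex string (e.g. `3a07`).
467000002ffffff8

line 0 (plus): pack op=0x46:8|rd=3:3|rs=4:3|pad=0:18 = 0x46700000; big→ 46 70 00 00
line 1 (call): pack op=0x2f:8|imm=-8:24 = 0x2ffffff8; big→ 2f ff ff f8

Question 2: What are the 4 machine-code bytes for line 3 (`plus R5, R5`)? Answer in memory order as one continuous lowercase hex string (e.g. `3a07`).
line 3 (plus): pack op=0x46:8|rd=5:3|rs=5:3|pad=0:18 = 0x46b40000; big→ 46 b4 00 00

46b40000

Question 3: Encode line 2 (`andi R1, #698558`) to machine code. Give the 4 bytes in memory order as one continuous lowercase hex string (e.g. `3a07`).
102aa8be

line 2 (andi): pack op=0x10:8|rd=1:3|imm=698558:21 = 0x102aa8be; big→ 10 2a a8 be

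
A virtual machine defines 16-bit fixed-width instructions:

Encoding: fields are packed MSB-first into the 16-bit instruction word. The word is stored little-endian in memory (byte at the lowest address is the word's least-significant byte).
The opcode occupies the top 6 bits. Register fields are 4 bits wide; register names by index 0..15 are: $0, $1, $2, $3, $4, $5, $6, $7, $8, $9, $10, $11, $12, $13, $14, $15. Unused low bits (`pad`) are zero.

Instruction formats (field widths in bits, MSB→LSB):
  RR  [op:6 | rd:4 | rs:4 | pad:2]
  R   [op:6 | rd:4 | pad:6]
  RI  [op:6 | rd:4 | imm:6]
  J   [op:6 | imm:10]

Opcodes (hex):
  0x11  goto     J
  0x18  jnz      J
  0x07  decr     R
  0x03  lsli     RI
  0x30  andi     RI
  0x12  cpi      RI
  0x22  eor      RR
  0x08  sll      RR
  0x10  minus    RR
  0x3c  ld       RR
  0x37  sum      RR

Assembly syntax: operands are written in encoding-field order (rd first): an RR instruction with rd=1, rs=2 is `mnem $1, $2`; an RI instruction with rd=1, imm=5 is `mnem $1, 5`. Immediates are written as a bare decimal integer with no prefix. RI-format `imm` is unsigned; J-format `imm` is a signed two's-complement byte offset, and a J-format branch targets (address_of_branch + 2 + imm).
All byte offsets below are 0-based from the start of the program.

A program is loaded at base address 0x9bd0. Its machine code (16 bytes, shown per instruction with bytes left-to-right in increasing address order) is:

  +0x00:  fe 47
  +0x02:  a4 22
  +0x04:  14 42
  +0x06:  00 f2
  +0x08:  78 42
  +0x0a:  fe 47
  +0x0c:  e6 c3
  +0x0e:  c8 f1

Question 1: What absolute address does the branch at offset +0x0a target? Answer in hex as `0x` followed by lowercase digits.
0x9bda

@+0a  little-endian(fe 47) = 0x47fe
  opcode bits[15:10]=0x11: goto/J
  imm: (w>>0)&0x3ff=0x3fe (s10→-2) → -2
  target = base 0x9bd0 + off 0x0a + 2 + imm -2 = 0x9bda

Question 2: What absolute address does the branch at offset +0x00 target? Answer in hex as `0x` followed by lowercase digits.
+0x00: fe 47 ⇒ word 0x47fe (little)
  opcode bits[15:10]=0x11: goto/J
  imm@[9:0]=0x3fe (s10→-2) ⇒ -2
  target = base 0x9bd0 + off 0x00 + 2 + imm -2 = 0x9bd0

0x9bd0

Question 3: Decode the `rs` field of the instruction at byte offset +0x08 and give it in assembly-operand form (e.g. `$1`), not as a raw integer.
@+08  little-endian(78 42) = 0x4278
  op=0x4278>>10=0x10 ⇒ minus (RR)
  rd: (w>>6)&0xf=0x9 → $9
  rs: (w>>2)&0xf=0xe → $14

$14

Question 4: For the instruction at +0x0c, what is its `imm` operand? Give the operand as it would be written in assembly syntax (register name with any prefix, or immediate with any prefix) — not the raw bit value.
+0x0c: e6 c3 ⇒ word 0xc3e6 (little)
  op=0xc3e6>>10=0x30 ⇒ andi (RI)
  rd@[9:6]=0xf ⇒ $15
  imm@[5:0]=0x26 ⇒ 38

38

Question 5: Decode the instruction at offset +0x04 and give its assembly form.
@+04  little-endian(14 42) = 0x4214
  top 6b → 0x10 → minus [RR]
  rd: (w>>6)&0xf=0x8 → $8
  rs: (w>>2)&0xf=0x5 → $5

minus $8, $5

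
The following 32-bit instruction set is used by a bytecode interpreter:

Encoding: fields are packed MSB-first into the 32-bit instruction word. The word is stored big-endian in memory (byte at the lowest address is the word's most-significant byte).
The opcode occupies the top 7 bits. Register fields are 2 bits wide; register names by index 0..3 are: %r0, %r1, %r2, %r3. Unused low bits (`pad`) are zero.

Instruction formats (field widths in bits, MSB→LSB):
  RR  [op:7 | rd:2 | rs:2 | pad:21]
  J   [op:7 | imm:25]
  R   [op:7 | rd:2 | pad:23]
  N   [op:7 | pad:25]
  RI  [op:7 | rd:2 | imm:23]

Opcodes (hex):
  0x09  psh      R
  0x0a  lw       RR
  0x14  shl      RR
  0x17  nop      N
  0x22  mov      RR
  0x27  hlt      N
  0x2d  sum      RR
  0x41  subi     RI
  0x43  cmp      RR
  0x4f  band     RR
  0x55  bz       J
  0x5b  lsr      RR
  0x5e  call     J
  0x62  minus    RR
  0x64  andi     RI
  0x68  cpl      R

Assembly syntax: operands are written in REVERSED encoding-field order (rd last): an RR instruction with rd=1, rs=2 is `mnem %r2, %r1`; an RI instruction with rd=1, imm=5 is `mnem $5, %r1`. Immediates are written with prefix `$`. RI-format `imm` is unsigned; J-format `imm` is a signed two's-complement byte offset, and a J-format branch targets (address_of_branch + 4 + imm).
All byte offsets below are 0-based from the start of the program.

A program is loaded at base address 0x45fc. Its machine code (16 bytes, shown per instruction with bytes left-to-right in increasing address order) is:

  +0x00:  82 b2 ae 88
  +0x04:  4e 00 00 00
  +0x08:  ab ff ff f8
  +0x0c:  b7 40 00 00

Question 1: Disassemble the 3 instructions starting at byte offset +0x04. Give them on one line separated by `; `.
hlt; bz $-8; lsr %r2, %r2

@+04  big-endian(4e 00 00 00) = 0x4e000000
  top 7b → 0x27 → hlt [N]
@+08  big-endian(ab ff ff f8) = 0xabfffff8
  top 7b → 0x55 → bz [J]
  imm@[24:0]=0x1fffff8 (s25→-8) ⇒ $-8
@+0c  big-endian(b7 40 00 00) = 0xb7400000
  top 7b → 0x5b → lsr [RR]
  rd@[24:23]=0x2 ⇒ %r2
  rs@[22:21]=0x2 ⇒ %r2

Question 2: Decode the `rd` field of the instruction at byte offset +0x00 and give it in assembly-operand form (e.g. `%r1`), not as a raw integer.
+0x00: 82 b2 ae 88 ⇒ word 0x82b2ae88 (big)
  op=0x82b2ae88>>25=0x41 ⇒ subi (RI)
  rd: (w>>23)&0x3=0x1 → %r1
  imm: (w>>0)&0x7fffff=0x32ae88 → $3321480

%r1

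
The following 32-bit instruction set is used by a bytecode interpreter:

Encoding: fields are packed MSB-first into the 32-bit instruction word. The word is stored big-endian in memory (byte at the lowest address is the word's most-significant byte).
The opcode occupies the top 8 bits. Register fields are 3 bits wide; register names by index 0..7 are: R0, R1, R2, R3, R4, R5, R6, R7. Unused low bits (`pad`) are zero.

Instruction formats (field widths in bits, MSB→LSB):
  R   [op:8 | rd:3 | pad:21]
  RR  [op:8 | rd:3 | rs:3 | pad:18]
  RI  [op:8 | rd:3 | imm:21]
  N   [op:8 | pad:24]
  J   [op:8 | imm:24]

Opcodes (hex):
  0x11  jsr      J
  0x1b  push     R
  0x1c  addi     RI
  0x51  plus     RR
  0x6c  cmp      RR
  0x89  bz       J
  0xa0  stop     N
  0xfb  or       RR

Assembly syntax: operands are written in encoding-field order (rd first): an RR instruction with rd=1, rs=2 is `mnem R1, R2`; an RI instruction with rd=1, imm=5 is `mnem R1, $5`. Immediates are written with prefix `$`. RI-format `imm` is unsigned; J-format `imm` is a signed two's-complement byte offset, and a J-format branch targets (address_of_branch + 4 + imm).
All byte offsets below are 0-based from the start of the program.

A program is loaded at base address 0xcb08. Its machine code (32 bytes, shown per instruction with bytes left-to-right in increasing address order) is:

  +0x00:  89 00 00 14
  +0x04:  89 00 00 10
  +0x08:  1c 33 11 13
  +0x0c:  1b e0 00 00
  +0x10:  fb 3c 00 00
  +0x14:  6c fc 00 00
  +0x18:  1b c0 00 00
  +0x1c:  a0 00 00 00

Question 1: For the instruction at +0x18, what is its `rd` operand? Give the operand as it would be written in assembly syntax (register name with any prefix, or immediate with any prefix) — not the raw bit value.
off 0x18: read 1b c0 00 00 as big → 0x1bc00000
  top 8b → 0x1b → push [R]
  rd@[23:21]=0x6 ⇒ R6

R6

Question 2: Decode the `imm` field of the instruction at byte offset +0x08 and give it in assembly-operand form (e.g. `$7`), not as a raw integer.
$1249555

+0x08: 1c 33 11 13 ⇒ word 0x1c331113 (big)
  op=0x1c331113>>24=0x1c ⇒ addi (RI)
  rd: (w>>21)&0x7=0x1 → R1
  imm: (w>>0)&0x1fffff=0x131113 → $1249555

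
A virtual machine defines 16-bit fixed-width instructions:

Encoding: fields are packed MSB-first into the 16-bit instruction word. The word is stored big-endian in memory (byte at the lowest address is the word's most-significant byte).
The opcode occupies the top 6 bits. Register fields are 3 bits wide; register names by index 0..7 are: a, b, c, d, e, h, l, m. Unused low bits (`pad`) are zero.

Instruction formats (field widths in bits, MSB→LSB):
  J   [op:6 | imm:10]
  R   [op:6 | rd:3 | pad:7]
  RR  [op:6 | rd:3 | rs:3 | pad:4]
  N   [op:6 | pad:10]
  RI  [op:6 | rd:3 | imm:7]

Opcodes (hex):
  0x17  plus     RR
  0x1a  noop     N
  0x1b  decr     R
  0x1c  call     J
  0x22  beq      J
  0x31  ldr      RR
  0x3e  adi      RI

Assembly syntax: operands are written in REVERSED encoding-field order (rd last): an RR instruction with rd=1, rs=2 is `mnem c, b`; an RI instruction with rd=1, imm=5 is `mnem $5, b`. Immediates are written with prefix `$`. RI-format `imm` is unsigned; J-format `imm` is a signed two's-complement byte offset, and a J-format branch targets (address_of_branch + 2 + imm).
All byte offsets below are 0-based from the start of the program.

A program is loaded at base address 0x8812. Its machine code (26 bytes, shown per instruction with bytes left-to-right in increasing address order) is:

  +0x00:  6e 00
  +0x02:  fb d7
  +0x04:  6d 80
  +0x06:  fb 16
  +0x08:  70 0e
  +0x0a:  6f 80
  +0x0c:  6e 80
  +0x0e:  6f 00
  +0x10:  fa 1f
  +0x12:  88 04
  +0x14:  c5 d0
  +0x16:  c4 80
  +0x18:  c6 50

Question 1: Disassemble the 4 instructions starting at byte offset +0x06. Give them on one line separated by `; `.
+0x06: fb 16 ⇒ word 0xfb16 (big)
  top 6b → 0x3e → adi [RI]
  [9:7] rd=6 = l
  [6:0] imm=22 = $22
+0x08: 70 0e ⇒ word 0x700e (big)
  top 6b → 0x1c → call [J]
  [9:0] imm=14 = $14
+0x0a: 6f 80 ⇒ word 0x6f80 (big)
  top 6b → 0x1b → decr [R]
  [9:7] rd=7 = m
+0x0c: 6e 80 ⇒ word 0x6e80 (big)
  top 6b → 0x1b → decr [R]
  [9:7] rd=5 = h

adi $22, l; call $14; decr m; decr h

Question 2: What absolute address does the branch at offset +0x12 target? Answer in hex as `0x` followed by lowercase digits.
[12] 88 04 → 0x8804
  top 6b → 0x22 → beq [J]
  imm: (w>>0)&0x3ff=0x4 → $4
  target = base 0x8812 + off 0x12 + 2 + imm 4 = 0x882a

0x882a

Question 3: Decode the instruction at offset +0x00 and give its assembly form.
decr e

@+00  big-endian(6e 00) = 0x6e00
  top 6b → 0x1b → decr [R]
  [9:7] rd=4 = e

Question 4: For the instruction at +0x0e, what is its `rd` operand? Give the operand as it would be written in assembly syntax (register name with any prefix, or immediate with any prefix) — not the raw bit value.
l

@+0e  big-endian(6f 00) = 0x6f00
  opcode bits[15:10]=0x1b: decr/R
  rd: (w>>7)&0x7=0x6 → l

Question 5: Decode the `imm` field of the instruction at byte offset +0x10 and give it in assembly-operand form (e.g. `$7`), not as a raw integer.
$31

[10] fa 1f → 0xfa1f
  op=0xfa1f>>10=0x3e ⇒ adi (RI)
  rd@[9:7]=0x4 ⇒ e
  imm@[6:0]=0x1f ⇒ $31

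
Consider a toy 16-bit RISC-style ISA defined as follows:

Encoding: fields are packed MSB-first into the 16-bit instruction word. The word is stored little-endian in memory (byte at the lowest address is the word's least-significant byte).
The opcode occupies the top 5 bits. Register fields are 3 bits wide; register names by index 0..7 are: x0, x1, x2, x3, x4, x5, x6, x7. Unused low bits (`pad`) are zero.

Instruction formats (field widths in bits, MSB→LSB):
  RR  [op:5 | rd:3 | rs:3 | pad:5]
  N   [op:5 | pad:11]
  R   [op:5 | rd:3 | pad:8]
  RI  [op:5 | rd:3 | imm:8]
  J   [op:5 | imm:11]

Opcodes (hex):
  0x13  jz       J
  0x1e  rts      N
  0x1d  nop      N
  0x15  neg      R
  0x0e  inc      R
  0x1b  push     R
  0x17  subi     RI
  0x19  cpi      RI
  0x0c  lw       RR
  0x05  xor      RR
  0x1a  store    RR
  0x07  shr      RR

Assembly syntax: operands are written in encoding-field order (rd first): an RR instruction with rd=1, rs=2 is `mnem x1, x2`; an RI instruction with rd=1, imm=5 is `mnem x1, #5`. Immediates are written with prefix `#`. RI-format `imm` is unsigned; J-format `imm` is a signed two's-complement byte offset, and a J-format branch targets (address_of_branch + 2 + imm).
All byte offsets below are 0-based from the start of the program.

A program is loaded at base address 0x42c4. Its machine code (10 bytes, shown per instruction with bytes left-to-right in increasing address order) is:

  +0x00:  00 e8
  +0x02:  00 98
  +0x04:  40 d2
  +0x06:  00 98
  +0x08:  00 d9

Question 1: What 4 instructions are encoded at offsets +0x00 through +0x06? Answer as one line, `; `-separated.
nop; jz #0; store x2, x2; jz #0

[00] 00 e8 → 0xe800
  opcode bits[15:11]=0x1d: nop/N
[02] 00 98 → 0x9800
  opcode bits[15:11]=0x13: jz/J
  imm@[10:0]=0x0 ⇒ #0
[04] 40 d2 → 0xd240
  opcode bits[15:11]=0x1a: store/RR
  rd@[10:8]=0x2 ⇒ x2
  rs@[7:5]=0x2 ⇒ x2
[06] 00 98 → 0x9800
  opcode bits[15:11]=0x13: jz/J
  imm@[10:0]=0x0 ⇒ #0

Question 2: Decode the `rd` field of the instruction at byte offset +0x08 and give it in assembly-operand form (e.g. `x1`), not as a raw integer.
@+08  little-endian(00 d9) = 0xd900
  top 5b → 0x1b → push [R]
  [10:8] rd=1 = x1

x1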